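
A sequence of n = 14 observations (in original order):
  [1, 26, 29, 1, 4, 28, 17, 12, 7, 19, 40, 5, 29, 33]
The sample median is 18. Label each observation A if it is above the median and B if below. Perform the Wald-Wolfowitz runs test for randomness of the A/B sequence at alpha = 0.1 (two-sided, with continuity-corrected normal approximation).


Step 1: Compute median = 18; label A = above, B = below.
Labels in order: BAABBABBBAABAA  (n_A = 7, n_B = 7)
Step 2: Count runs R = 8.
Step 3: Under H0 (random ordering), E[R] = 2*n_A*n_B/(n_A+n_B) + 1 = 2*7*7/14 + 1 = 8.0000.
        Var[R] = 2*n_A*n_B*(2*n_A*n_B - n_A - n_B) / ((n_A+n_B)^2 * (n_A+n_B-1)) = 8232/2548 = 3.2308.
        SD[R] = 1.7974.
Step 4: R = E[R], so z = 0 with no continuity correction.
Step 5: Two-sided p-value via normal approximation = 2*(1 - Phi(|z|)) = 1.000000.
Step 6: alpha = 0.1. fail to reject H0.

R = 8, z = 0.0000, p = 1.000000, fail to reject H0.


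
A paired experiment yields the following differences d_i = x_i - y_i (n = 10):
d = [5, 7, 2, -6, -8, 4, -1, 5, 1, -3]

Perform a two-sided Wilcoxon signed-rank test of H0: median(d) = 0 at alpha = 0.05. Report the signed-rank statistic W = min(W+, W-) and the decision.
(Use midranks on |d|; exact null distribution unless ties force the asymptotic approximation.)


Step 1: Drop any zero differences (none here) and take |d_i|.
|d| = [5, 7, 2, 6, 8, 4, 1, 5, 1, 3]
Step 2: Midrank |d_i| (ties get averaged ranks).
ranks: |5|->6.5, |7|->9, |2|->3, |6|->8, |8|->10, |4|->5, |1|->1.5, |5|->6.5, |1|->1.5, |3|->4
Step 3: Attach original signs; sum ranks with positive sign and with negative sign.
W+ = 6.5 + 9 + 3 + 5 + 6.5 + 1.5 = 31.5
W- = 8 + 10 + 1.5 + 4 = 23.5
(Check: W+ + W- = 55 should equal n(n+1)/2 = 55.)
Step 4: Test statistic W = min(W+, W-) = 23.5.
Step 5: Ties in |d|, so use the tie-corrected normal approximation.
        E[W] = n(n+1)/4 = 10*11/4 = 27.5.
        Tie groups: |d|=1 (t=2), |d|=5 (t=2); sum(t^3 - t) = 12.
        Var[W] = n(n+1)(2n+1)/24 - sum(t^3-t)/48 = 2310/24 - 12/48 = 96.
        z = (W - E[W]) / sqrt(Var[W]) = (23.5 - 27.5) / 9.7980 = -0.4082.
        Two-sided p = 2*Phi(z) = 0.683091.
Step 6: alpha = 0.05. fail to reject H0.

W+ = 31.5, W- = 23.5, W = min = 23.5, p = 0.683091, fail to reject H0.


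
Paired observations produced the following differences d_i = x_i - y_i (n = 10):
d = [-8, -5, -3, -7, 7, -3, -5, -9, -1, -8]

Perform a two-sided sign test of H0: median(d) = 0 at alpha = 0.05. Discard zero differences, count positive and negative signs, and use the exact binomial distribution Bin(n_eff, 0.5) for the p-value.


Step 1: Discard zero differences. Original n = 10; n_eff = number of nonzero differences = 10.
Nonzero differences (with sign): -8, -5, -3, -7, +7, -3, -5, -9, -1, -8
Step 2: Count signs: positive = 1, negative = 9.
Step 3: Under H0: P(positive) = 0.5, so the number of positives S ~ Bin(10, 0.5).
Step 4: Two-sided exact p-value = sum of Bin(10,0.5) probabilities at or below the observed probability = 0.021484.
Step 5: alpha = 0.05. reject H0.

n_eff = 10, pos = 1, neg = 9, p = 0.021484, reject H0.


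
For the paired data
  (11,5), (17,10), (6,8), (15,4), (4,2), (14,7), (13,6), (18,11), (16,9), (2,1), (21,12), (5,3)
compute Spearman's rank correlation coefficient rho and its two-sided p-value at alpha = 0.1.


Step 1: Rank x and y separately (midranks; no ties here).
rank(x): 11->5, 17->10, 6->4, 15->8, 4->2, 14->7, 13->6, 18->11, 16->9, 2->1, 21->12, 5->3
rank(y): 5->5, 10->10, 8->8, 4->4, 2->2, 7->7, 6->6, 11->11, 9->9, 1->1, 12->12, 3->3
Step 2: d_i = R_x(i) - R_y(i); compute d_i^2.
  (5-5)^2=0, (10-10)^2=0, (4-8)^2=16, (8-4)^2=16, (2-2)^2=0, (7-7)^2=0, (6-6)^2=0, (11-11)^2=0, (9-9)^2=0, (1-1)^2=0, (12-12)^2=0, (3-3)^2=0
sum(d^2) = 32.
Step 3: rho = 1 - 6*32 / (12*(12^2 - 1)) = 1 - 192/1716 = 0.888112.
Step 4: Under H0, t = rho * sqrt((n-2)/(1-rho^2)) = 6.1103 ~ t(10).
Step 5: Two-sided p-value from the t-distribution with 10 df = 0.000114.
Step 6: alpha = 0.1. reject H0.

rho = 0.8881, p = 0.000114, reject H0 at alpha = 0.1.


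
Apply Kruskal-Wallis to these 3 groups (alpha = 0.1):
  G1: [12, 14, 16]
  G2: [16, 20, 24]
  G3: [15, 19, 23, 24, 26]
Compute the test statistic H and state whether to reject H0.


Step 1: Combine all N = 11 observations and assign midranks.
sorted (value, group, rank): (12,G1,1), (14,G1,2), (15,G3,3), (16,G1,4.5), (16,G2,4.5), (19,G3,6), (20,G2,7), (23,G3,8), (24,G2,9.5), (24,G3,9.5), (26,G3,11)
Step 2: Sum ranks within each group.
R_1 = 7.5 (n_1 = 3)
R_2 = 21 (n_2 = 3)
R_3 = 37.5 (n_3 = 5)
Step 3: H = 12/(N(N+1)) * sum(R_i^2/n_i) - 3(N+1)
     = 12/(11*12) * (7.5^2/3 + 21^2/3 + 37.5^2/5) - 3*12
     = 0.090909 * 447 - 36
     = 4.636364.
Step 4: Ties present; correction factor C = 1 - 12/(11^3 - 11) = 0.990909. Corrected H = 4.636364 / 0.990909 = 4.678899.
Step 5: Under H0, H ~ chi^2(2); p-value = 0.096381.
Step 6: alpha = 0.1. reject H0.

H = 4.6789, df = 2, p = 0.096381, reject H0.


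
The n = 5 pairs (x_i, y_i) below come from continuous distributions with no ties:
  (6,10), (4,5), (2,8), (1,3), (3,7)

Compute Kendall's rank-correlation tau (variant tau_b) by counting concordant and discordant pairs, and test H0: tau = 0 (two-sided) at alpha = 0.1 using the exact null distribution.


Step 1: Enumerate the 10 unordered pairs (i,j) with i<j and classify each by sign(x_j-x_i) * sign(y_j-y_i).
  (1,2):dx=-2,dy=-5->C; (1,3):dx=-4,dy=-2->C; (1,4):dx=-5,dy=-7->C; (1,5):dx=-3,dy=-3->C
  (2,3):dx=-2,dy=+3->D; (2,4):dx=-3,dy=-2->C; (2,5):dx=-1,dy=+2->D; (3,4):dx=-1,dy=-5->C
  (3,5):dx=+1,dy=-1->D; (4,5):dx=+2,dy=+4->C
Step 2: C = 7, D = 3, total pairs = 10.
Step 3: tau = (C - D)/(n(n-1)/2) = (7 - 3)/10 = 0.400000.
Step 4: Exact two-sided p-value (enumerate n! = 120 permutations of y under H0): p = 0.483333.
Step 5: alpha = 0.1. fail to reject H0.

tau_b = 0.4000 (C=7, D=3), p = 0.483333, fail to reject H0.


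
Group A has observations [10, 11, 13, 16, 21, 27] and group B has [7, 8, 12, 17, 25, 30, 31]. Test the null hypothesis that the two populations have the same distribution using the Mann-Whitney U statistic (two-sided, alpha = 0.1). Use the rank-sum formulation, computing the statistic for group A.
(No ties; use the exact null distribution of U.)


Step 1: Combine and sort all 13 observations; assign midranks.
sorted (value, group): (7,Y), (8,Y), (10,X), (11,X), (12,Y), (13,X), (16,X), (17,Y), (21,X), (25,Y), (27,X), (30,Y), (31,Y)
ranks: 7->1, 8->2, 10->3, 11->4, 12->5, 13->6, 16->7, 17->8, 21->9, 25->10, 27->11, 30->12, 31->13
Step 2: Rank sum for X: R1 = 3 + 4 + 6 + 7 + 9 + 11 = 40.
Step 3: U_X = R1 - n1(n1+1)/2 = 40 - 6*7/2 = 40 - 21 = 19.
       U_Y = n1*n2 - U_X = 42 - 19 = 23.
Step 4: No ties, so the exact null distribution of U (based on enumerating the C(13,6) = 1716 equally likely rank assignments) gives the two-sided p-value.
Step 5: p-value = 0.835664; compare to alpha = 0.1. fail to reject H0.

U_X = 19, p = 0.835664, fail to reject H0 at alpha = 0.1.


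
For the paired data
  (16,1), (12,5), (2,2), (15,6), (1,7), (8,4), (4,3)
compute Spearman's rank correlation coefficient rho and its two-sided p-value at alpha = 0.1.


Step 1: Rank x and y separately (midranks; no ties here).
rank(x): 16->7, 12->5, 2->2, 15->6, 1->1, 8->4, 4->3
rank(y): 1->1, 5->5, 2->2, 6->6, 7->7, 4->4, 3->3
Step 2: d_i = R_x(i) - R_y(i); compute d_i^2.
  (7-1)^2=36, (5-5)^2=0, (2-2)^2=0, (6-6)^2=0, (1-7)^2=36, (4-4)^2=0, (3-3)^2=0
sum(d^2) = 72.
Step 3: rho = 1 - 6*72 / (7*(7^2 - 1)) = 1 - 432/336 = -0.285714.
Step 4: Under H0, t = rho * sqrt((n-2)/(1-rho^2)) = -0.6667 ~ t(5).
Step 5: Two-sided p-value from the t-distribution with 5 df = 0.534509.
Step 6: alpha = 0.1. fail to reject H0.

rho = -0.2857, p = 0.534509, fail to reject H0 at alpha = 0.1.


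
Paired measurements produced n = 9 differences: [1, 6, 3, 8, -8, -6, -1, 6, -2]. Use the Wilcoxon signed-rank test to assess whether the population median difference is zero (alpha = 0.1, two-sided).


Step 1: Drop any zero differences (none here) and take |d_i|.
|d| = [1, 6, 3, 8, 8, 6, 1, 6, 2]
Step 2: Midrank |d_i| (ties get averaged ranks).
ranks: |1|->1.5, |6|->6, |3|->4, |8|->8.5, |8|->8.5, |6|->6, |1|->1.5, |6|->6, |2|->3
Step 3: Attach original signs; sum ranks with positive sign and with negative sign.
W+ = 1.5 + 6 + 4 + 8.5 + 6 = 26
W- = 8.5 + 6 + 1.5 + 3 = 19
(Check: W+ + W- = 45 should equal n(n+1)/2 = 45.)
Step 4: Test statistic W = min(W+, W-) = 19.
Step 5: Ties in |d|, so use the tie-corrected normal approximation.
        E[W] = n(n+1)/4 = 9*10/4 = 22.5.
        Tie groups: |d|=1 (t=2), |d|=6 (t=3), |d|=8 (t=2); sum(t^3 - t) = 36.
        Var[W] = n(n+1)(2n+1)/24 - sum(t^3-t)/48 = 1710/24 - 36/48 = 70.5.
        z = (W - E[W]) / sqrt(Var[W]) = (19 - 22.5) / 8.3964 = -0.4168.
        Two-sided p = 2*Phi(z) = 0.676793.
Step 6: alpha = 0.1. fail to reject H0.

W+ = 26, W- = 19, W = min = 19, p = 0.676793, fail to reject H0.


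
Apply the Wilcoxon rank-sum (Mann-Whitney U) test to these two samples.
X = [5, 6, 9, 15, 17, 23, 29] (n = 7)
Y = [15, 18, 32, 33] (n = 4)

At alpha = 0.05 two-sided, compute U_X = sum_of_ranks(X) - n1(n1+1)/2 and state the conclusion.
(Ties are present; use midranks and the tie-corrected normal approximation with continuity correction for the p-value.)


Step 1: Combine and sort all 11 observations; assign midranks.
sorted (value, group): (5,X), (6,X), (9,X), (15,X), (15,Y), (17,X), (18,Y), (23,X), (29,X), (32,Y), (33,Y)
ranks: 5->1, 6->2, 9->3, 15->4.5, 15->4.5, 17->6, 18->7, 23->8, 29->9, 32->10, 33->11
Step 2: Rank sum for X: R1 = 1 + 2 + 3 + 4.5 + 6 + 8 + 9 = 33.5.
Step 3: U_X = R1 - n1(n1+1)/2 = 33.5 - 7*8/2 = 33.5 - 28 = 5.5.
       U_Y = n1*n2 - U_X = 28 - 5.5 = 22.5.
Step 4: Ties are present, so use the tie-corrected normal approximation (with continuity correction) for the p-value.
Step 5: p-value = 0.129695; compare to alpha = 0.05. fail to reject H0.

U_X = 5.5, p = 0.129695, fail to reject H0 at alpha = 0.05.


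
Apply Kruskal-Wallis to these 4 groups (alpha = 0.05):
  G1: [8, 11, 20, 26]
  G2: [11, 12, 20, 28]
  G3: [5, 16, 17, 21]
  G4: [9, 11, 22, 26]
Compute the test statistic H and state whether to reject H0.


Step 1: Combine all N = 16 observations and assign midranks.
sorted (value, group, rank): (5,G3,1), (8,G1,2), (9,G4,3), (11,G1,5), (11,G2,5), (11,G4,5), (12,G2,7), (16,G3,8), (17,G3,9), (20,G1,10.5), (20,G2,10.5), (21,G3,12), (22,G4,13), (26,G1,14.5), (26,G4,14.5), (28,G2,16)
Step 2: Sum ranks within each group.
R_1 = 32 (n_1 = 4)
R_2 = 38.5 (n_2 = 4)
R_3 = 30 (n_3 = 4)
R_4 = 35.5 (n_4 = 4)
Step 3: H = 12/(N(N+1)) * sum(R_i^2/n_i) - 3(N+1)
     = 12/(16*17) * (32^2/4 + 38.5^2/4 + 30^2/4 + 35.5^2/4) - 3*17
     = 0.044118 * 1166.62 - 51
     = 0.468750.
Step 4: Ties present; correction factor C = 1 - 36/(16^3 - 16) = 0.991176. Corrected H = 0.468750 / 0.991176 = 0.472923.
Step 5: Under H0, H ~ chi^2(3); p-value = 0.924799.
Step 6: alpha = 0.05. fail to reject H0.

H = 0.4729, df = 3, p = 0.924799, fail to reject H0.


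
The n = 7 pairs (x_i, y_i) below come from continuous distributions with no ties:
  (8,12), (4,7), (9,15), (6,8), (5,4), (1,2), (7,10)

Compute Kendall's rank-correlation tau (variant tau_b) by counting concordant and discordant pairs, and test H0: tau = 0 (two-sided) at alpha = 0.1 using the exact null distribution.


Step 1: Enumerate the 21 unordered pairs (i,j) with i<j and classify each by sign(x_j-x_i) * sign(y_j-y_i).
  (1,2):dx=-4,dy=-5->C; (1,3):dx=+1,dy=+3->C; (1,4):dx=-2,dy=-4->C; (1,5):dx=-3,dy=-8->C
  (1,6):dx=-7,dy=-10->C; (1,7):dx=-1,dy=-2->C; (2,3):dx=+5,dy=+8->C; (2,4):dx=+2,dy=+1->C
  (2,5):dx=+1,dy=-3->D; (2,6):dx=-3,dy=-5->C; (2,7):dx=+3,dy=+3->C; (3,4):dx=-3,dy=-7->C
  (3,5):dx=-4,dy=-11->C; (3,6):dx=-8,dy=-13->C; (3,7):dx=-2,dy=-5->C; (4,5):dx=-1,dy=-4->C
  (4,6):dx=-5,dy=-6->C; (4,7):dx=+1,dy=+2->C; (5,6):dx=-4,dy=-2->C; (5,7):dx=+2,dy=+6->C
  (6,7):dx=+6,dy=+8->C
Step 2: C = 20, D = 1, total pairs = 21.
Step 3: tau = (C - D)/(n(n-1)/2) = (20 - 1)/21 = 0.904762.
Step 4: Exact two-sided p-value (enumerate n! = 5040 permutations of y under H0): p = 0.002778.
Step 5: alpha = 0.1. reject H0.

tau_b = 0.9048 (C=20, D=1), p = 0.002778, reject H0.


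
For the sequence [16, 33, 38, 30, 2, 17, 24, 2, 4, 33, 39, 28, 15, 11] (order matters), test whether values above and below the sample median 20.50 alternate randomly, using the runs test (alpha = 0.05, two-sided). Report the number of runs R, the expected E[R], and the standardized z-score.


Step 1: Compute median = 20.50; label A = above, B = below.
Labels in order: BAAABBABBAAABB  (n_A = 7, n_B = 7)
Step 2: Count runs R = 7.
Step 3: Under H0 (random ordering), E[R] = 2*n_A*n_B/(n_A+n_B) + 1 = 2*7*7/14 + 1 = 8.0000.
        Var[R] = 2*n_A*n_B*(2*n_A*n_B - n_A - n_B) / ((n_A+n_B)^2 * (n_A+n_B-1)) = 8232/2548 = 3.2308.
        SD[R] = 1.7974.
Step 4: Continuity-corrected z = (R + 0.5 - E[R]) / SD[R] = (7 + 0.5 - 8.0000) / 1.7974 = -0.2782.
Step 5: Two-sided p-value via normal approximation = 2*(1 - Phi(|z|)) = 0.780879.
Step 6: alpha = 0.05. fail to reject H0.

R = 7, z = -0.2782, p = 0.780879, fail to reject H0.


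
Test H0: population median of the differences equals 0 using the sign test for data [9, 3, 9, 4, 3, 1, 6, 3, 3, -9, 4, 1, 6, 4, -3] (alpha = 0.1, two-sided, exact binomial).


Step 1: Discard zero differences. Original n = 15; n_eff = number of nonzero differences = 15.
Nonzero differences (with sign): +9, +3, +9, +4, +3, +1, +6, +3, +3, -9, +4, +1, +6, +4, -3
Step 2: Count signs: positive = 13, negative = 2.
Step 3: Under H0: P(positive) = 0.5, so the number of positives S ~ Bin(15, 0.5).
Step 4: Two-sided exact p-value = sum of Bin(15,0.5) probabilities at or below the observed probability = 0.007385.
Step 5: alpha = 0.1. reject H0.

n_eff = 15, pos = 13, neg = 2, p = 0.007385, reject H0.


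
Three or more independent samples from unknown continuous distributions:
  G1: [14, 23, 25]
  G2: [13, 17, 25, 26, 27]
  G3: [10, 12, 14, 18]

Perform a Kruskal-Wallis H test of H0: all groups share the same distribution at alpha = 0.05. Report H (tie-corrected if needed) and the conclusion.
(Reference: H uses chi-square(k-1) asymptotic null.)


Step 1: Combine all N = 12 observations and assign midranks.
sorted (value, group, rank): (10,G3,1), (12,G3,2), (13,G2,3), (14,G1,4.5), (14,G3,4.5), (17,G2,6), (18,G3,7), (23,G1,8), (25,G1,9.5), (25,G2,9.5), (26,G2,11), (27,G2,12)
Step 2: Sum ranks within each group.
R_1 = 22 (n_1 = 3)
R_2 = 41.5 (n_2 = 5)
R_3 = 14.5 (n_3 = 4)
Step 3: H = 12/(N(N+1)) * sum(R_i^2/n_i) - 3(N+1)
     = 12/(12*13) * (22^2/3 + 41.5^2/5 + 14.5^2/4) - 3*13
     = 0.076923 * 558.346 - 39
     = 3.949679.
Step 4: Ties present; correction factor C = 1 - 12/(12^3 - 12) = 0.993007. Corrected H = 3.949679 / 0.993007 = 3.977494.
Step 5: Under H0, H ~ chi^2(2); p-value = 0.136867.
Step 6: alpha = 0.05. fail to reject H0.

H = 3.9775, df = 2, p = 0.136867, fail to reject H0.


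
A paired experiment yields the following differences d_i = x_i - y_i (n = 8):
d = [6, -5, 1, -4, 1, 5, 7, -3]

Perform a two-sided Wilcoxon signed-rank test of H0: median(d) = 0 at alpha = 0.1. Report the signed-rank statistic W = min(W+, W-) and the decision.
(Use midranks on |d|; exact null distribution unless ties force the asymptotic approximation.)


Step 1: Drop any zero differences (none here) and take |d_i|.
|d| = [6, 5, 1, 4, 1, 5, 7, 3]
Step 2: Midrank |d_i| (ties get averaged ranks).
ranks: |6|->7, |5|->5.5, |1|->1.5, |4|->4, |1|->1.5, |5|->5.5, |7|->8, |3|->3
Step 3: Attach original signs; sum ranks with positive sign and with negative sign.
W+ = 7 + 1.5 + 1.5 + 5.5 + 8 = 23.5
W- = 5.5 + 4 + 3 = 12.5
(Check: W+ + W- = 36 should equal n(n+1)/2 = 36.)
Step 4: Test statistic W = min(W+, W-) = 12.5.
Step 5: Ties in |d|, so use the tie-corrected normal approximation.
        E[W] = n(n+1)/4 = 8*9/4 = 18.
        Tie groups: |d|=1 (t=2), |d|=5 (t=2); sum(t^3 - t) = 12.
        Var[W] = n(n+1)(2n+1)/24 - sum(t^3-t)/48 = 1224/24 - 12/48 = 50.75.
        z = (W - E[W]) / sqrt(Var[W]) = (12.5 - 18) / 7.1239 = -0.7720.
        Two-sided p = 2*Phi(z) = 0.440086.
Step 6: alpha = 0.1. fail to reject H0.

W+ = 23.5, W- = 12.5, W = min = 12.5, p = 0.440086, fail to reject H0.


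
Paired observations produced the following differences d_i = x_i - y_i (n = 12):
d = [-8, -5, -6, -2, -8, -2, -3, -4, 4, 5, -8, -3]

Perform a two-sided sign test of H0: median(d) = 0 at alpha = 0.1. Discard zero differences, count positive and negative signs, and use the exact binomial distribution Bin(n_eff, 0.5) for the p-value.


Step 1: Discard zero differences. Original n = 12; n_eff = number of nonzero differences = 12.
Nonzero differences (with sign): -8, -5, -6, -2, -8, -2, -3, -4, +4, +5, -8, -3
Step 2: Count signs: positive = 2, negative = 10.
Step 3: Under H0: P(positive) = 0.5, so the number of positives S ~ Bin(12, 0.5).
Step 4: Two-sided exact p-value = sum of Bin(12,0.5) probabilities at or below the observed probability = 0.038574.
Step 5: alpha = 0.1. reject H0.

n_eff = 12, pos = 2, neg = 10, p = 0.038574, reject H0.


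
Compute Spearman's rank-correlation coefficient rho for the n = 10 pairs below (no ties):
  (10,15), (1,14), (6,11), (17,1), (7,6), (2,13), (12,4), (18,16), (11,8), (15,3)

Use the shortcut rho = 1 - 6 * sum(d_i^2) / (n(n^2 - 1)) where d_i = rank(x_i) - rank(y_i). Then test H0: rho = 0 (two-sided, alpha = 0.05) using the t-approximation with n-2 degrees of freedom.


Step 1: Rank x and y separately (midranks; no ties here).
rank(x): 10->5, 1->1, 6->3, 17->9, 7->4, 2->2, 12->7, 18->10, 11->6, 15->8
rank(y): 15->9, 14->8, 11->6, 1->1, 6->4, 13->7, 4->3, 16->10, 8->5, 3->2
Step 2: d_i = R_x(i) - R_y(i); compute d_i^2.
  (5-9)^2=16, (1-8)^2=49, (3-6)^2=9, (9-1)^2=64, (4-4)^2=0, (2-7)^2=25, (7-3)^2=16, (10-10)^2=0, (6-5)^2=1, (8-2)^2=36
sum(d^2) = 216.
Step 3: rho = 1 - 6*216 / (10*(10^2 - 1)) = 1 - 1296/990 = -0.309091.
Step 4: Under H0, t = rho * sqrt((n-2)/(1-rho^2)) = -0.9193 ~ t(8).
Step 5: Two-sided p-value from the t-distribution with 8 df = 0.384841.
Step 6: alpha = 0.05. fail to reject H0.

rho = -0.3091, p = 0.384841, fail to reject H0 at alpha = 0.05.


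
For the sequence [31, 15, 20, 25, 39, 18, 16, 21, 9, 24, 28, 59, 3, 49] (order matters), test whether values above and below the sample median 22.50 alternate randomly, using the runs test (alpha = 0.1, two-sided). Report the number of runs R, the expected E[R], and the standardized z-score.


Step 1: Compute median = 22.50; label A = above, B = below.
Labels in order: ABBAABBBBAAABA  (n_A = 7, n_B = 7)
Step 2: Count runs R = 7.
Step 3: Under H0 (random ordering), E[R] = 2*n_A*n_B/(n_A+n_B) + 1 = 2*7*7/14 + 1 = 8.0000.
        Var[R] = 2*n_A*n_B*(2*n_A*n_B - n_A - n_B) / ((n_A+n_B)^2 * (n_A+n_B-1)) = 8232/2548 = 3.2308.
        SD[R] = 1.7974.
Step 4: Continuity-corrected z = (R + 0.5 - E[R]) / SD[R] = (7 + 0.5 - 8.0000) / 1.7974 = -0.2782.
Step 5: Two-sided p-value via normal approximation = 2*(1 - Phi(|z|)) = 0.780879.
Step 6: alpha = 0.1. fail to reject H0.

R = 7, z = -0.2782, p = 0.780879, fail to reject H0.


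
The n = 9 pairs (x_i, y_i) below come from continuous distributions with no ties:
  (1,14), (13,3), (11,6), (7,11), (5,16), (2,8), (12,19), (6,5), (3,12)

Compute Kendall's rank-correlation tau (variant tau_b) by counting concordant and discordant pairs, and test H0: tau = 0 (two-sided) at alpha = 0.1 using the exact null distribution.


Step 1: Enumerate the 36 unordered pairs (i,j) with i<j and classify each by sign(x_j-x_i) * sign(y_j-y_i).
  (1,2):dx=+12,dy=-11->D; (1,3):dx=+10,dy=-8->D; (1,4):dx=+6,dy=-3->D; (1,5):dx=+4,dy=+2->C
  (1,6):dx=+1,dy=-6->D; (1,7):dx=+11,dy=+5->C; (1,8):dx=+5,dy=-9->D; (1,9):dx=+2,dy=-2->D
  (2,3):dx=-2,dy=+3->D; (2,4):dx=-6,dy=+8->D; (2,5):dx=-8,dy=+13->D; (2,6):dx=-11,dy=+5->D
  (2,7):dx=-1,dy=+16->D; (2,8):dx=-7,dy=+2->D; (2,9):dx=-10,dy=+9->D; (3,4):dx=-4,dy=+5->D
  (3,5):dx=-6,dy=+10->D; (3,6):dx=-9,dy=+2->D; (3,7):dx=+1,dy=+13->C; (3,8):dx=-5,dy=-1->C
  (3,9):dx=-8,dy=+6->D; (4,5):dx=-2,dy=+5->D; (4,6):dx=-5,dy=-3->C; (4,7):dx=+5,dy=+8->C
  (4,8):dx=-1,dy=-6->C; (4,9):dx=-4,dy=+1->D; (5,6):dx=-3,dy=-8->C; (5,7):dx=+7,dy=+3->C
  (5,8):dx=+1,dy=-11->D; (5,9):dx=-2,dy=-4->C; (6,7):dx=+10,dy=+11->C; (6,8):dx=+4,dy=-3->D
  (6,9):dx=+1,dy=+4->C; (7,8):dx=-6,dy=-14->C; (7,9):dx=-9,dy=-7->C; (8,9):dx=-3,dy=+7->D
Step 2: C = 14, D = 22, total pairs = 36.
Step 3: tau = (C - D)/(n(n-1)/2) = (14 - 22)/36 = -0.222222.
Step 4: Exact two-sided p-value (enumerate n! = 362880 permutations of y under H0): p = 0.476709.
Step 5: alpha = 0.1. fail to reject H0.

tau_b = -0.2222 (C=14, D=22), p = 0.476709, fail to reject H0.


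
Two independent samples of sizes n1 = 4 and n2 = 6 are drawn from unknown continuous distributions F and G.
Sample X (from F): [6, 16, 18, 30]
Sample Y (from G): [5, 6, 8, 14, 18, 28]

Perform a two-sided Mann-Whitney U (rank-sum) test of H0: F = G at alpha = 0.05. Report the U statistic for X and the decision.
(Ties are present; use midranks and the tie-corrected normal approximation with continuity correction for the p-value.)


Step 1: Combine and sort all 10 observations; assign midranks.
sorted (value, group): (5,Y), (6,X), (6,Y), (8,Y), (14,Y), (16,X), (18,X), (18,Y), (28,Y), (30,X)
ranks: 5->1, 6->2.5, 6->2.5, 8->4, 14->5, 16->6, 18->7.5, 18->7.5, 28->9, 30->10
Step 2: Rank sum for X: R1 = 2.5 + 6 + 7.5 + 10 = 26.
Step 3: U_X = R1 - n1(n1+1)/2 = 26 - 4*5/2 = 26 - 10 = 16.
       U_Y = n1*n2 - U_X = 24 - 16 = 8.
Step 4: Ties are present, so use the tie-corrected normal approximation (with continuity correction) for the p-value.
Step 5: p-value = 0.452793; compare to alpha = 0.05. fail to reject H0.

U_X = 16, p = 0.452793, fail to reject H0 at alpha = 0.05.


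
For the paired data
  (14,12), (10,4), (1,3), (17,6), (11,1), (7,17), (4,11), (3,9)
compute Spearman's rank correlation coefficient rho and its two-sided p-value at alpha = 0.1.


Step 1: Rank x and y separately (midranks; no ties here).
rank(x): 14->7, 10->5, 1->1, 17->8, 11->6, 7->4, 4->3, 3->2
rank(y): 12->7, 4->3, 3->2, 6->4, 1->1, 17->8, 11->6, 9->5
Step 2: d_i = R_x(i) - R_y(i); compute d_i^2.
  (7-7)^2=0, (5-3)^2=4, (1-2)^2=1, (8-4)^2=16, (6-1)^2=25, (4-8)^2=16, (3-6)^2=9, (2-5)^2=9
sum(d^2) = 80.
Step 3: rho = 1 - 6*80 / (8*(8^2 - 1)) = 1 - 480/504 = 0.047619.
Step 4: Under H0, t = rho * sqrt((n-2)/(1-rho^2)) = 0.1168 ~ t(6).
Step 5: Two-sided p-value from the t-distribution with 6 df = 0.910849.
Step 6: alpha = 0.1. fail to reject H0.

rho = 0.0476, p = 0.910849, fail to reject H0 at alpha = 0.1.


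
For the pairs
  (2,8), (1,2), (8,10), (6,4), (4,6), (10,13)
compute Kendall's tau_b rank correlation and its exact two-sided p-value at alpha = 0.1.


Step 1: Enumerate the 15 unordered pairs (i,j) with i<j and classify each by sign(x_j-x_i) * sign(y_j-y_i).
  (1,2):dx=-1,dy=-6->C; (1,3):dx=+6,dy=+2->C; (1,4):dx=+4,dy=-4->D; (1,5):dx=+2,dy=-2->D
  (1,6):dx=+8,dy=+5->C; (2,3):dx=+7,dy=+8->C; (2,4):dx=+5,dy=+2->C; (2,5):dx=+3,dy=+4->C
  (2,6):dx=+9,dy=+11->C; (3,4):dx=-2,dy=-6->C; (3,5):dx=-4,dy=-4->C; (3,6):dx=+2,dy=+3->C
  (4,5):dx=-2,dy=+2->D; (4,6):dx=+4,dy=+9->C; (5,6):dx=+6,dy=+7->C
Step 2: C = 12, D = 3, total pairs = 15.
Step 3: tau = (C - D)/(n(n-1)/2) = (12 - 3)/15 = 0.600000.
Step 4: Exact two-sided p-value (enumerate n! = 720 permutations of y under H0): p = 0.136111.
Step 5: alpha = 0.1. fail to reject H0.

tau_b = 0.6000 (C=12, D=3), p = 0.136111, fail to reject H0.


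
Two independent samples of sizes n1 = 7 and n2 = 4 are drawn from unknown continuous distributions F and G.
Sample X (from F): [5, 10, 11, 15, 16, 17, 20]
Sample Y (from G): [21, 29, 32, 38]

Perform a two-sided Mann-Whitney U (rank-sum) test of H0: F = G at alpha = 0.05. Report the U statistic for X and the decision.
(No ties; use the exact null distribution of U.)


Step 1: Combine and sort all 11 observations; assign midranks.
sorted (value, group): (5,X), (10,X), (11,X), (15,X), (16,X), (17,X), (20,X), (21,Y), (29,Y), (32,Y), (38,Y)
ranks: 5->1, 10->2, 11->3, 15->4, 16->5, 17->6, 20->7, 21->8, 29->9, 32->10, 38->11
Step 2: Rank sum for X: R1 = 1 + 2 + 3 + 4 + 5 + 6 + 7 = 28.
Step 3: U_X = R1 - n1(n1+1)/2 = 28 - 7*8/2 = 28 - 28 = 0.
       U_Y = n1*n2 - U_X = 28 - 0 = 28.
Step 4: No ties, so the exact null distribution of U (based on enumerating the C(11,7) = 330 equally likely rank assignments) gives the two-sided p-value.
Step 5: p-value = 0.006061; compare to alpha = 0.05. reject H0.

U_X = 0, p = 0.006061, reject H0 at alpha = 0.05.


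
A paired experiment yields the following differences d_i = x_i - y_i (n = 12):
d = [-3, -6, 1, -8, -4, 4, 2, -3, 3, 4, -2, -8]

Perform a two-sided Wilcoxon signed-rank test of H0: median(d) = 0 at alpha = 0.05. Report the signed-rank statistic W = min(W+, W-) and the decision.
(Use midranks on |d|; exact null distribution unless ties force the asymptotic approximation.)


Step 1: Drop any zero differences (none here) and take |d_i|.
|d| = [3, 6, 1, 8, 4, 4, 2, 3, 3, 4, 2, 8]
Step 2: Midrank |d_i| (ties get averaged ranks).
ranks: |3|->5, |6|->10, |1|->1, |8|->11.5, |4|->8, |4|->8, |2|->2.5, |3|->5, |3|->5, |4|->8, |2|->2.5, |8|->11.5
Step 3: Attach original signs; sum ranks with positive sign and with negative sign.
W+ = 1 + 8 + 2.5 + 5 + 8 = 24.5
W- = 5 + 10 + 11.5 + 8 + 5 + 2.5 + 11.5 = 53.5
(Check: W+ + W- = 78 should equal n(n+1)/2 = 78.)
Step 4: Test statistic W = min(W+, W-) = 24.5.
Step 5: Ties in |d|, so use the tie-corrected normal approximation.
        E[W] = n(n+1)/4 = 12*13/4 = 39.
        Tie groups: |d|=2 (t=2), |d|=3 (t=3), |d|=4 (t=3), |d|=8 (t=2); sum(t^3 - t) = 60.
        Var[W] = n(n+1)(2n+1)/24 - sum(t^3-t)/48 = 3900/24 - 60/48 = 161.25.
        z = (W - E[W]) / sqrt(Var[W]) = (24.5 - 39) / 12.6984 = -1.1419.
        Two-sided p = 2*Phi(z) = 0.253506.
Step 6: alpha = 0.05. fail to reject H0.

W+ = 24.5, W- = 53.5, W = min = 24.5, p = 0.253506, fail to reject H0.


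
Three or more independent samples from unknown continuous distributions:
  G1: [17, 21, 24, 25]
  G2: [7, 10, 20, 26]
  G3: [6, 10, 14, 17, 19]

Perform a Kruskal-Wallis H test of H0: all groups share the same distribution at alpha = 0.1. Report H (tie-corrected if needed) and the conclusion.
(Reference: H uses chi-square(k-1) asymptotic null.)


Step 1: Combine all N = 13 observations and assign midranks.
sorted (value, group, rank): (6,G3,1), (7,G2,2), (10,G2,3.5), (10,G3,3.5), (14,G3,5), (17,G1,6.5), (17,G3,6.5), (19,G3,8), (20,G2,9), (21,G1,10), (24,G1,11), (25,G1,12), (26,G2,13)
Step 2: Sum ranks within each group.
R_1 = 39.5 (n_1 = 4)
R_2 = 27.5 (n_2 = 4)
R_3 = 24 (n_3 = 5)
Step 3: H = 12/(N(N+1)) * sum(R_i^2/n_i) - 3(N+1)
     = 12/(13*14) * (39.5^2/4 + 27.5^2/4 + 24^2/5) - 3*14
     = 0.065934 * 694.325 - 42
     = 3.779670.
Step 4: Ties present; correction factor C = 1 - 12/(13^3 - 13) = 0.994505. Corrected H = 3.779670 / 0.994505 = 3.800552.
Step 5: Under H0, H ~ chi^2(2); p-value = 0.149527.
Step 6: alpha = 0.1. fail to reject H0.

H = 3.8006, df = 2, p = 0.149527, fail to reject H0.


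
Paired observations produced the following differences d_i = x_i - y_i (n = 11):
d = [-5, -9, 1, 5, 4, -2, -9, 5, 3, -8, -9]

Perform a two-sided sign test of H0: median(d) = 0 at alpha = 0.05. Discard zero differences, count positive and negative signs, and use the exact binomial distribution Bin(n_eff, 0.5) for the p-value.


Step 1: Discard zero differences. Original n = 11; n_eff = number of nonzero differences = 11.
Nonzero differences (with sign): -5, -9, +1, +5, +4, -2, -9, +5, +3, -8, -9
Step 2: Count signs: positive = 5, negative = 6.
Step 3: Under H0: P(positive) = 0.5, so the number of positives S ~ Bin(11, 0.5).
Step 4: Two-sided exact p-value = sum of Bin(11,0.5) probabilities at or below the observed probability = 1.000000.
Step 5: alpha = 0.05. fail to reject H0.

n_eff = 11, pos = 5, neg = 6, p = 1.000000, fail to reject H0.


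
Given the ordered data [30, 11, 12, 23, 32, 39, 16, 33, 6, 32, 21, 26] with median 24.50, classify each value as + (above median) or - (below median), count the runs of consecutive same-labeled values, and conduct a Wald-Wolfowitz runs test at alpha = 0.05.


Step 1: Compute median = 24.50; label A = above, B = below.
Labels in order: ABBBAABABABA  (n_A = 6, n_B = 6)
Step 2: Count runs R = 9.
Step 3: Under H0 (random ordering), E[R] = 2*n_A*n_B/(n_A+n_B) + 1 = 2*6*6/12 + 1 = 7.0000.
        Var[R] = 2*n_A*n_B*(2*n_A*n_B - n_A - n_B) / ((n_A+n_B)^2 * (n_A+n_B-1)) = 4320/1584 = 2.7273.
        SD[R] = 1.6514.
Step 4: Continuity-corrected z = (R - 0.5 - E[R]) / SD[R] = (9 - 0.5 - 7.0000) / 1.6514 = 0.9083.
Step 5: Two-sided p-value via normal approximation = 2*(1 - Phi(|z|)) = 0.363722.
Step 6: alpha = 0.05. fail to reject H0.

R = 9, z = 0.9083, p = 0.363722, fail to reject H0.


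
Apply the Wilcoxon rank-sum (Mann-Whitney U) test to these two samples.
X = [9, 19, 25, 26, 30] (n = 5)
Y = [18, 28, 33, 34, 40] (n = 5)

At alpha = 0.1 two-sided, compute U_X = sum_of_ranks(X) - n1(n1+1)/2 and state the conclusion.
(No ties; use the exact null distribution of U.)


Step 1: Combine and sort all 10 observations; assign midranks.
sorted (value, group): (9,X), (18,Y), (19,X), (25,X), (26,X), (28,Y), (30,X), (33,Y), (34,Y), (40,Y)
ranks: 9->1, 18->2, 19->3, 25->4, 26->5, 28->6, 30->7, 33->8, 34->9, 40->10
Step 2: Rank sum for X: R1 = 1 + 3 + 4 + 5 + 7 = 20.
Step 3: U_X = R1 - n1(n1+1)/2 = 20 - 5*6/2 = 20 - 15 = 5.
       U_Y = n1*n2 - U_X = 25 - 5 = 20.
Step 4: No ties, so the exact null distribution of U (based on enumerating the C(10,5) = 252 equally likely rank assignments) gives the two-sided p-value.
Step 5: p-value = 0.150794; compare to alpha = 0.1. fail to reject H0.

U_X = 5, p = 0.150794, fail to reject H0 at alpha = 0.1.


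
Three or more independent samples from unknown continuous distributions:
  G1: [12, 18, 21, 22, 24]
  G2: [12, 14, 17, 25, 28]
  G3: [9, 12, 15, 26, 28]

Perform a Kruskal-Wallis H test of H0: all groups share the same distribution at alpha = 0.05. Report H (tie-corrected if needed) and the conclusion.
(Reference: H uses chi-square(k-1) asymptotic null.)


Step 1: Combine all N = 15 observations and assign midranks.
sorted (value, group, rank): (9,G3,1), (12,G1,3), (12,G2,3), (12,G3,3), (14,G2,5), (15,G3,6), (17,G2,7), (18,G1,8), (21,G1,9), (22,G1,10), (24,G1,11), (25,G2,12), (26,G3,13), (28,G2,14.5), (28,G3,14.5)
Step 2: Sum ranks within each group.
R_1 = 41 (n_1 = 5)
R_2 = 41.5 (n_2 = 5)
R_3 = 37.5 (n_3 = 5)
Step 3: H = 12/(N(N+1)) * sum(R_i^2/n_i) - 3(N+1)
     = 12/(15*16) * (41^2/5 + 41.5^2/5 + 37.5^2/5) - 3*16
     = 0.050000 * 961.9 - 48
     = 0.095000.
Step 4: Ties present; correction factor C = 1 - 30/(15^3 - 15) = 0.991071. Corrected H = 0.095000 / 0.991071 = 0.095856.
Step 5: Under H0, H ~ chi^2(2); p-value = 0.953202.
Step 6: alpha = 0.05. fail to reject H0.

H = 0.0959, df = 2, p = 0.953202, fail to reject H0.


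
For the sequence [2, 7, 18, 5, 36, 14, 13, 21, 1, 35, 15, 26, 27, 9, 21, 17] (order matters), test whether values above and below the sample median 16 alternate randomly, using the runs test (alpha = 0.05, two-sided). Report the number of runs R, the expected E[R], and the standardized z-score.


Step 1: Compute median = 16; label A = above, B = below.
Labels in order: BBABABBABABAABAA  (n_A = 8, n_B = 8)
Step 2: Count runs R = 12.
Step 3: Under H0 (random ordering), E[R] = 2*n_A*n_B/(n_A+n_B) + 1 = 2*8*8/16 + 1 = 9.0000.
        Var[R] = 2*n_A*n_B*(2*n_A*n_B - n_A - n_B) / ((n_A+n_B)^2 * (n_A+n_B-1)) = 14336/3840 = 3.7333.
        SD[R] = 1.9322.
Step 4: Continuity-corrected z = (R - 0.5 - E[R]) / SD[R] = (12 - 0.5 - 9.0000) / 1.9322 = 1.2939.
Step 5: Two-sided p-value via normal approximation = 2*(1 - Phi(|z|)) = 0.195709.
Step 6: alpha = 0.05. fail to reject H0.

R = 12, z = 1.2939, p = 0.195709, fail to reject H0.


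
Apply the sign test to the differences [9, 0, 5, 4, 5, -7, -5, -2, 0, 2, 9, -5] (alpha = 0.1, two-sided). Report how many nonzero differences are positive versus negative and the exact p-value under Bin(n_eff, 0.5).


Step 1: Discard zero differences. Original n = 12; n_eff = number of nonzero differences = 10.
Nonzero differences (with sign): +9, +5, +4, +5, -7, -5, -2, +2, +9, -5
Step 2: Count signs: positive = 6, negative = 4.
Step 3: Under H0: P(positive) = 0.5, so the number of positives S ~ Bin(10, 0.5).
Step 4: Two-sided exact p-value = sum of Bin(10,0.5) probabilities at or below the observed probability = 0.753906.
Step 5: alpha = 0.1. fail to reject H0.

n_eff = 10, pos = 6, neg = 4, p = 0.753906, fail to reject H0.


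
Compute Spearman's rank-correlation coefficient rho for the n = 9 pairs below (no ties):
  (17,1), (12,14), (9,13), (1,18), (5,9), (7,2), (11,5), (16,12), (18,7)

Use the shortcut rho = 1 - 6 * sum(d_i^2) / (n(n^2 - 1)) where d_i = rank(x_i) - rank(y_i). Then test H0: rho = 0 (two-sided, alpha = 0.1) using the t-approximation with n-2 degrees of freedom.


Step 1: Rank x and y separately (midranks; no ties here).
rank(x): 17->8, 12->6, 9->4, 1->1, 5->2, 7->3, 11->5, 16->7, 18->9
rank(y): 1->1, 14->8, 13->7, 18->9, 9->5, 2->2, 5->3, 12->6, 7->4
Step 2: d_i = R_x(i) - R_y(i); compute d_i^2.
  (8-1)^2=49, (6-8)^2=4, (4-7)^2=9, (1-9)^2=64, (2-5)^2=9, (3-2)^2=1, (5-3)^2=4, (7-6)^2=1, (9-4)^2=25
sum(d^2) = 166.
Step 3: rho = 1 - 6*166 / (9*(9^2 - 1)) = 1 - 996/720 = -0.383333.
Step 4: Under H0, t = rho * sqrt((n-2)/(1-rho^2)) = -1.0981 ~ t(7).
Step 5: Two-sided p-value from the t-distribution with 7 df = 0.308495.
Step 6: alpha = 0.1. fail to reject H0.

rho = -0.3833, p = 0.308495, fail to reject H0 at alpha = 0.1.


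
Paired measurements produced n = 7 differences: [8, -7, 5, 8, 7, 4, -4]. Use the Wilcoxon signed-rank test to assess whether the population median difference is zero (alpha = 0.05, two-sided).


Step 1: Drop any zero differences (none here) and take |d_i|.
|d| = [8, 7, 5, 8, 7, 4, 4]
Step 2: Midrank |d_i| (ties get averaged ranks).
ranks: |8|->6.5, |7|->4.5, |5|->3, |8|->6.5, |7|->4.5, |4|->1.5, |4|->1.5
Step 3: Attach original signs; sum ranks with positive sign and with negative sign.
W+ = 6.5 + 3 + 6.5 + 4.5 + 1.5 = 22
W- = 4.5 + 1.5 = 6
(Check: W+ + W- = 28 should equal n(n+1)/2 = 28.)
Step 4: Test statistic W = min(W+, W-) = 6.
Step 5: Ties in |d|, so use the tie-corrected normal approximation.
        E[W] = n(n+1)/4 = 7*8/4 = 14.
        Tie groups: |d|=4 (t=2), |d|=7 (t=2), |d|=8 (t=2); sum(t^3 - t) = 18.
        Var[W] = n(n+1)(2n+1)/24 - sum(t^3-t)/48 = 840/24 - 18/48 = 34.625.
        z = (W - E[W]) / sqrt(Var[W]) = (6 - 14) / 5.8843 = -1.3595.
        Two-sided p = 2*Phi(z) = 0.173972.
Step 6: alpha = 0.05. fail to reject H0.

W+ = 22, W- = 6, W = min = 6, p = 0.173972, fail to reject H0.


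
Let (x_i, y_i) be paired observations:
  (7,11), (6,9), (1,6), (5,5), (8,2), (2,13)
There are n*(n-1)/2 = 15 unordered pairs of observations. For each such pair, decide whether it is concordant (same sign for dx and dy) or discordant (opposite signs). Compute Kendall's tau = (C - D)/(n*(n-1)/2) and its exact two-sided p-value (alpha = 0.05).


Step 1: Enumerate the 15 unordered pairs (i,j) with i<j and classify each by sign(x_j-x_i) * sign(y_j-y_i).
  (1,2):dx=-1,dy=-2->C; (1,3):dx=-6,dy=-5->C; (1,4):dx=-2,dy=-6->C; (1,5):dx=+1,dy=-9->D
  (1,6):dx=-5,dy=+2->D; (2,3):dx=-5,dy=-3->C; (2,4):dx=-1,dy=-4->C; (2,5):dx=+2,dy=-7->D
  (2,6):dx=-4,dy=+4->D; (3,4):dx=+4,dy=-1->D; (3,5):dx=+7,dy=-4->D; (3,6):dx=+1,dy=+7->C
  (4,5):dx=+3,dy=-3->D; (4,6):dx=-3,dy=+8->D; (5,6):dx=-6,dy=+11->D
Step 2: C = 6, D = 9, total pairs = 15.
Step 3: tau = (C - D)/(n(n-1)/2) = (6 - 9)/15 = -0.200000.
Step 4: Exact two-sided p-value (enumerate n! = 720 permutations of y under H0): p = 0.719444.
Step 5: alpha = 0.05. fail to reject H0.

tau_b = -0.2000 (C=6, D=9), p = 0.719444, fail to reject H0.


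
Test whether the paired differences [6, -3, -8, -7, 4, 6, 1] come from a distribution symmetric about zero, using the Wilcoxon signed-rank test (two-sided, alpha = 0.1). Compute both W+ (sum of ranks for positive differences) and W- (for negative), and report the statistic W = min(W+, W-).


Step 1: Drop any zero differences (none here) and take |d_i|.
|d| = [6, 3, 8, 7, 4, 6, 1]
Step 2: Midrank |d_i| (ties get averaged ranks).
ranks: |6|->4.5, |3|->2, |8|->7, |7|->6, |4|->3, |6|->4.5, |1|->1
Step 3: Attach original signs; sum ranks with positive sign and with negative sign.
W+ = 4.5 + 3 + 4.5 + 1 = 13
W- = 2 + 7 + 6 = 15
(Check: W+ + W- = 28 should equal n(n+1)/2 = 28.)
Step 4: Test statistic W = min(W+, W-) = 13.
Step 5: Ties in |d|, so use the tie-corrected normal approximation.
        E[W] = n(n+1)/4 = 7*8/4 = 14.
        Tie groups: |d|=6 (t=2); sum(t^3 - t) = 6.
        Var[W] = n(n+1)(2n+1)/24 - sum(t^3-t)/48 = 840/24 - 6/48 = 34.875.
        z = (W - E[W]) / sqrt(Var[W]) = (13 - 14) / 5.9055 = -0.1693.
        Two-sided p = 2*Phi(z) = 0.865534.
Step 6: alpha = 0.1. fail to reject H0.

W+ = 13, W- = 15, W = min = 13, p = 0.865534, fail to reject H0.


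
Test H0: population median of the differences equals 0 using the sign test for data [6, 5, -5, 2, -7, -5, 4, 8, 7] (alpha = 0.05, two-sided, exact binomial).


Step 1: Discard zero differences. Original n = 9; n_eff = number of nonzero differences = 9.
Nonzero differences (with sign): +6, +5, -5, +2, -7, -5, +4, +8, +7
Step 2: Count signs: positive = 6, negative = 3.
Step 3: Under H0: P(positive) = 0.5, so the number of positives S ~ Bin(9, 0.5).
Step 4: Two-sided exact p-value = sum of Bin(9,0.5) probabilities at or below the observed probability = 0.507812.
Step 5: alpha = 0.05. fail to reject H0.

n_eff = 9, pos = 6, neg = 3, p = 0.507812, fail to reject H0.


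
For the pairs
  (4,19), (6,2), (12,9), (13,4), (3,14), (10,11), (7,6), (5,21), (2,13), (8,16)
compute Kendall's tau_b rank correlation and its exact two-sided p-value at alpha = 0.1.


Step 1: Enumerate the 45 unordered pairs (i,j) with i<j and classify each by sign(x_j-x_i) * sign(y_j-y_i).
  (1,2):dx=+2,dy=-17->D; (1,3):dx=+8,dy=-10->D; (1,4):dx=+9,dy=-15->D; (1,5):dx=-1,dy=-5->C
  (1,6):dx=+6,dy=-8->D; (1,7):dx=+3,dy=-13->D; (1,8):dx=+1,dy=+2->C; (1,9):dx=-2,dy=-6->C
  (1,10):dx=+4,dy=-3->D; (2,3):dx=+6,dy=+7->C; (2,4):dx=+7,dy=+2->C; (2,5):dx=-3,dy=+12->D
  (2,6):dx=+4,dy=+9->C; (2,7):dx=+1,dy=+4->C; (2,8):dx=-1,dy=+19->D; (2,9):dx=-4,dy=+11->D
  (2,10):dx=+2,dy=+14->C; (3,4):dx=+1,dy=-5->D; (3,5):dx=-9,dy=+5->D; (3,6):dx=-2,dy=+2->D
  (3,7):dx=-5,dy=-3->C; (3,8):dx=-7,dy=+12->D; (3,9):dx=-10,dy=+4->D; (3,10):dx=-4,dy=+7->D
  (4,5):dx=-10,dy=+10->D; (4,6):dx=-3,dy=+7->D; (4,7):dx=-6,dy=+2->D; (4,8):dx=-8,dy=+17->D
  (4,9):dx=-11,dy=+9->D; (4,10):dx=-5,dy=+12->D; (5,6):dx=+7,dy=-3->D; (5,7):dx=+4,dy=-8->D
  (5,8):dx=+2,dy=+7->C; (5,9):dx=-1,dy=-1->C; (5,10):dx=+5,dy=+2->C; (6,7):dx=-3,dy=-5->C
  (6,8):dx=-5,dy=+10->D; (6,9):dx=-8,dy=+2->D; (6,10):dx=-2,dy=+5->D; (7,8):dx=-2,dy=+15->D
  (7,9):dx=-5,dy=+7->D; (7,10):dx=+1,dy=+10->C; (8,9):dx=-3,dy=-8->C; (8,10):dx=+3,dy=-5->D
  (9,10):dx=+6,dy=+3->C
Step 2: C = 16, D = 29, total pairs = 45.
Step 3: tau = (C - D)/(n(n-1)/2) = (16 - 29)/45 = -0.288889.
Step 4: Exact two-sided p-value (enumerate n! = 3628800 permutations of y under H0): p = 0.291248.
Step 5: alpha = 0.1. fail to reject H0.

tau_b = -0.2889 (C=16, D=29), p = 0.291248, fail to reject H0.


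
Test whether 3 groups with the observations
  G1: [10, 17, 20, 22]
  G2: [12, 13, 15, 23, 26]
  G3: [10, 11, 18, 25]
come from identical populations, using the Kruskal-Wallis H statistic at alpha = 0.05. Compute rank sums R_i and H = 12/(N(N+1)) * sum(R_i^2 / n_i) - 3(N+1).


Step 1: Combine all N = 13 observations and assign midranks.
sorted (value, group, rank): (10,G1,1.5), (10,G3,1.5), (11,G3,3), (12,G2,4), (13,G2,5), (15,G2,6), (17,G1,7), (18,G3,8), (20,G1,9), (22,G1,10), (23,G2,11), (25,G3,12), (26,G2,13)
Step 2: Sum ranks within each group.
R_1 = 27.5 (n_1 = 4)
R_2 = 39 (n_2 = 5)
R_3 = 24.5 (n_3 = 4)
Step 3: H = 12/(N(N+1)) * sum(R_i^2/n_i) - 3(N+1)
     = 12/(13*14) * (27.5^2/4 + 39^2/5 + 24.5^2/4) - 3*14
     = 0.065934 * 643.325 - 42
     = 0.417033.
Step 4: Ties present; correction factor C = 1 - 6/(13^3 - 13) = 0.997253. Corrected H = 0.417033 / 0.997253 = 0.418182.
Step 5: Under H0, H ~ chi^2(2); p-value = 0.811321.
Step 6: alpha = 0.05. fail to reject H0.

H = 0.4182, df = 2, p = 0.811321, fail to reject H0.


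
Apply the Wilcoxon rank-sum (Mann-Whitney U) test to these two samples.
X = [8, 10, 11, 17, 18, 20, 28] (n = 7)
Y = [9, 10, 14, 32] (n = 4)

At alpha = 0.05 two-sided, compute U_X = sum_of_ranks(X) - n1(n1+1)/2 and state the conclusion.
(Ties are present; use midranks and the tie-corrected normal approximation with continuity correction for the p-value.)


Step 1: Combine and sort all 11 observations; assign midranks.
sorted (value, group): (8,X), (9,Y), (10,X), (10,Y), (11,X), (14,Y), (17,X), (18,X), (20,X), (28,X), (32,Y)
ranks: 8->1, 9->2, 10->3.5, 10->3.5, 11->5, 14->6, 17->7, 18->8, 20->9, 28->10, 32->11
Step 2: Rank sum for X: R1 = 1 + 3.5 + 5 + 7 + 8 + 9 + 10 = 43.5.
Step 3: U_X = R1 - n1(n1+1)/2 = 43.5 - 7*8/2 = 43.5 - 28 = 15.5.
       U_Y = n1*n2 - U_X = 28 - 15.5 = 12.5.
Step 4: Ties are present, so use the tie-corrected normal approximation (with continuity correction) for the p-value.
Step 5: p-value = 0.849769; compare to alpha = 0.05. fail to reject H0.

U_X = 15.5, p = 0.849769, fail to reject H0 at alpha = 0.05.
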